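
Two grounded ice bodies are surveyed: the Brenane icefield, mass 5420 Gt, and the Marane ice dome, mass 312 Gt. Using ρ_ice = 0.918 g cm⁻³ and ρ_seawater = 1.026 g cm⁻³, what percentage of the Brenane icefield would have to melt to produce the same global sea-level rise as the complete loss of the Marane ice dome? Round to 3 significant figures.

≈ 5.76 %

Equal sea-level rise means equal mass of meltwater, i.e. equal mass of ice lost.
Ice mass of Marane: 3.120×10^14 kg; ice mass of Brenane: 5.420×10^15 kg.
Fraction required = 3.120×10^14 / 5.420×10^15 = 0.0576 → 5.76 %.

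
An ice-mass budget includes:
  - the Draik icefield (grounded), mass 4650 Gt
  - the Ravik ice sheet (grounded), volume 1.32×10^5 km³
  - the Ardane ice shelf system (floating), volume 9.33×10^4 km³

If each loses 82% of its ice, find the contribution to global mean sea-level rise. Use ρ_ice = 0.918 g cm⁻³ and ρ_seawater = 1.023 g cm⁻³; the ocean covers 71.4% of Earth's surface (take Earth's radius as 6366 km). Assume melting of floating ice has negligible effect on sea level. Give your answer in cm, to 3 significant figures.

Draik: 0.82 × 4650 Gt = 3.813×10^15 kg; dividing by ρ_w = 1.023 g cm⁻³ = 1023 kg m⁻³ gives 3.727×10^12 m³ of water.
Ravik: 0.82 × 1.32×10^5 km³ × (918/1023) = 9.713×10^4 km³ of water.
The Ardane ice shelf system is floating and already displaces its own weight of water, so its melt adds essentially nothing to sea level.
Total added water ≈ 1.009×10^14 m³ over 3.64×10^14 m² → Δh = 0.277 m = 27.7 cm.

≈ 27.7 cm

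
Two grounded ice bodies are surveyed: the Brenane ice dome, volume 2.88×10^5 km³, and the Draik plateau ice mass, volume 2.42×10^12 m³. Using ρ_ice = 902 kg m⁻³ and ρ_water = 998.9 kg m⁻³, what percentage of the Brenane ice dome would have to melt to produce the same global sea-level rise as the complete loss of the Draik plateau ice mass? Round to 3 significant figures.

≈ 0.840 %

Equal sea-level rise means equal mass of meltwater, i.e. equal mass of ice lost.
Ice mass of Draik: 2.183×10^15 kg; ice mass of Brenane: 2.598×10^17 kg.
Fraction required = 2.183×10^15 / 2.598×10^17 = 8.40×10^-3 → 0.840 %.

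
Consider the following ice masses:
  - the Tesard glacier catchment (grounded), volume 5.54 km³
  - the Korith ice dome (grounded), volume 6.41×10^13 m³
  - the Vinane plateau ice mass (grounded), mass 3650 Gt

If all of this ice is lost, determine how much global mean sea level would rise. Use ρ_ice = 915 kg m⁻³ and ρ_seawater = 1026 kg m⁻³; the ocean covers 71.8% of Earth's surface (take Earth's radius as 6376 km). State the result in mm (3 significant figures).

Tesard: 5.54 km³ × (915/1026) = 4.941 km³ of water.
Korith: 6.41×10^13 m³ × (915/1026) = 5.717×10^13 m³ of water.
Vinane: 3650 Gt = 3.650×10^15 kg; dividing by ρ_w = 1026 kg m⁻³ gives 3.558×10^12 m³ of water.
Total added water ≈ 6.073×10^13 m³ over 3.67×10^14 m² → Δh = 0.166 m = 166 mm.

≈ 166 mm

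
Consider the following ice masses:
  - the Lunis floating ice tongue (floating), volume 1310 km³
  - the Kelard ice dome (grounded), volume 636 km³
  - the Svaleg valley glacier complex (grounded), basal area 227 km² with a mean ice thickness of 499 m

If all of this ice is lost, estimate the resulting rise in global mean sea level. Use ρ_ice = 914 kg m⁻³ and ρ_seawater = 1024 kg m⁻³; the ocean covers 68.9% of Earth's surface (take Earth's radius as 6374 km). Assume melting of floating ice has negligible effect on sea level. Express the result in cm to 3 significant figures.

≈ 0.190 cm

The Lunis floating ice tongue is floating and already displaces its own weight of water, so its melt adds essentially nothing to sea level.
Kelard: 636 km³ × (914/1024) = 567.7 km³ of water.
Svaleg: ice volume = 227 km² × 499 m = 113.3 km³; 113.3 × (914/1024) = 101.1 km³ of water.
Total added water ≈ 6.688×10^11 m³ over 3.52×10^14 m² → Δh = 1.90×10^-3 m = 0.190 cm.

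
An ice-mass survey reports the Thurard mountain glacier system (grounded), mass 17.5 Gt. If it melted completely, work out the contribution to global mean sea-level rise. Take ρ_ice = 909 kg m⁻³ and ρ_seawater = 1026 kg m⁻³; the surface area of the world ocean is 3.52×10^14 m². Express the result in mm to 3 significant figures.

≈ 0.0485 mm

Thurard: 17.5 Gt = 1.750×10^13 kg; dividing by ρ_w = 1026 kg m⁻³ gives 1.706×10^10 m³ of water.
Spread over 3.52×10^14 m² of ocean, Δh = 1.706×10^10 / 3.52×10^14 = 4.85×10^-5 m = 0.0485 mm.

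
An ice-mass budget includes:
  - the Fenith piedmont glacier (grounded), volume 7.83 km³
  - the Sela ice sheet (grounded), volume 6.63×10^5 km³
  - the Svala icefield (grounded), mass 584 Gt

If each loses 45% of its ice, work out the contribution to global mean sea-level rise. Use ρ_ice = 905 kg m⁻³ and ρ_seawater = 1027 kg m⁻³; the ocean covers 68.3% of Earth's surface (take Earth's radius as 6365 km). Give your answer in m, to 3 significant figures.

≈ 0.757 m

Fenith: 0.45 × 7.83 km³ × (905/1027) = 3.105 km³ of water.
Sela: 0.45 × 6.63×10^5 km³ × (905/1027) = 2.629×10^5 km³ of water.
Svala: 0.45 × 584 Gt = 2.628×10^14 kg; dividing by ρ_w = 1027 kg m⁻³ gives 2.559×10^11 m³ of water.
Total added water ≈ 2.632×10^14 m³ over 3.48×10^14 m² → Δh = 0.757 m.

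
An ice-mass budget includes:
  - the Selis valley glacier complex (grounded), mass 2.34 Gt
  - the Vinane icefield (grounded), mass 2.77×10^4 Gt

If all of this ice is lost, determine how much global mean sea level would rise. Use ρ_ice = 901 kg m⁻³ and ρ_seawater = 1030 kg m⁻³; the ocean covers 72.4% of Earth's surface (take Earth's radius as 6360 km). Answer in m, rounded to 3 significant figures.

≈ 0.0731 m

Selis: 2.34 Gt = 2.340×10^12 kg; dividing by ρ_w = 1030 kg m⁻³ gives 2.272×10^9 m³ of water.
Vinane: 2.77×10^4 Gt = 2.770×10^16 kg; dividing by ρ_w = 1030 kg m⁻³ gives 2.689×10^13 m³ of water.
Total added water ≈ 2.690×10^13 m³ over 3.68×10^14 m² → Δh = 0.0731 m.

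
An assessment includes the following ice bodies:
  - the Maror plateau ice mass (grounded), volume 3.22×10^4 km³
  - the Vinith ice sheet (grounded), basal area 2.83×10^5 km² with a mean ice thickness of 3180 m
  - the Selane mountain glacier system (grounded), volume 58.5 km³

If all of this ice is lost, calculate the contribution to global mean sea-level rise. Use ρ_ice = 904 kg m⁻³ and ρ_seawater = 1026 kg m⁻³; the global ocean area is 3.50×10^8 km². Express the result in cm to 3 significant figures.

Maror: 3.22×10^4 km³ × (904/1026) = 2.837×10^4 km³ of water.
Vinith: ice volume = 2.83×10^5 km² × 3180 m = 8.999×10^5 km³; 8.999×10^5 × (904/1026) = 7.929×10^5 km³ of water.
Selane: 58.5 km³ × (904/1026) = 51.54 km³ of water.
Total added water ≈ 8.214×10^14 m³ over 3.50×10^14 m² → Δh = 2.35 m = 235 cm.

≈ 235 cm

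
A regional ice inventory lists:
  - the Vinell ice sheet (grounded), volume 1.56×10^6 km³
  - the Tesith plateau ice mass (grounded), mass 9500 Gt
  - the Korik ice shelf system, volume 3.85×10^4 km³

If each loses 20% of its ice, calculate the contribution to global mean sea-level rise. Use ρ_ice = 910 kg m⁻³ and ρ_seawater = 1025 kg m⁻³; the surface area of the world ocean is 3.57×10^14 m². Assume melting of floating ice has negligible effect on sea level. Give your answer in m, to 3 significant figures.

Vinell: 0.2 × 1.56×10^6 km³ × (910/1025) = 2.770×10^5 km³ of water.
Tesith: 0.2 × 9500 Gt = 1.900×10^15 kg; dividing by ρ_w = 1025 kg m⁻³ gives 1.854×10^12 m³ of water.
The Korik ice shelf system is floating and already displaces its own weight of water, so its melt adds essentially nothing to sea level.
Total added water ≈ 2.788×10^14 m³ over 3.57×10^14 m² → Δh = 0.781 m.

≈ 0.781 m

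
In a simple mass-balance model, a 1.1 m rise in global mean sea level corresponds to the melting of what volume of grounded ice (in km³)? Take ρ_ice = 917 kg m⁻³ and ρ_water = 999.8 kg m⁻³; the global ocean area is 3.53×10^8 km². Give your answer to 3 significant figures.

≈ 4.23×10^5 km³

Required water volume = Δh × A = 1.1 m × 3.53×10^14 m² = 3.883×10^14 m³ = 3.883×10^5 km³.
Ice volume = water volume × ρ_w/ρ_ice = 3.883×10^5 × 999.8/917 = 4.23×10^5 km³.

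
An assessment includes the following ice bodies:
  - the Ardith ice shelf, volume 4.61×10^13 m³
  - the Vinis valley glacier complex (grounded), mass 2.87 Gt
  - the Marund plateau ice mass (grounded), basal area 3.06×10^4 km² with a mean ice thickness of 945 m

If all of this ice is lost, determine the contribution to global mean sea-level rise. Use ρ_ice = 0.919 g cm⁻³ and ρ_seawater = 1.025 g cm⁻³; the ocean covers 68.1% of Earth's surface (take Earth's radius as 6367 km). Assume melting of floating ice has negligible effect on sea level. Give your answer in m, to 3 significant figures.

The Ardith ice shelf is floating and already displaces its own weight of water, so its melt adds essentially nothing to sea level.
Vinis: 2.87 Gt = 2.870×10^12 kg; dividing by ρ_w = 1.025 g cm⁻³ = 1025 kg m⁻³ gives 2.800×10^9 m³ of water.
Marund: ice volume = 3.06×10^4 km² × 945 m = 2.892×10^4 km³; 2.892×10^4 × (919/1025) = 2.593×10^4 km³ of water.
Total added water ≈ 2.593×10^13 m³ over 3.47×10^14 m² → Δh = 0.0747 m.

≈ 0.0747 m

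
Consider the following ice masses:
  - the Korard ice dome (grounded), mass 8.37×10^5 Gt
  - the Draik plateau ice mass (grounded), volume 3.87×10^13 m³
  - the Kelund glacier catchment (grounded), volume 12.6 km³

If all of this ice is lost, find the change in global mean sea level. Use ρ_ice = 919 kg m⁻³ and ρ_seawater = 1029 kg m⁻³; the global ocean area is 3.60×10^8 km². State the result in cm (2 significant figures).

Korard: 8.37×10^5 Gt = 8.370×10^17 kg; dividing by ρ_w = 1029 kg m⁻³ gives 8.134×10^14 m³ of water.
Draik: 3.87×10^13 m³ × (919/1029) = 3.456×10^13 m³ of water.
Kelund: 12.6 km³ × (919/1029) = 11.25 km³ of water.
Total added water ≈ 8.480×10^14 m³ over 3.60×10^14 m² → Δh = 2.36 m = 240 cm.

≈ 240 cm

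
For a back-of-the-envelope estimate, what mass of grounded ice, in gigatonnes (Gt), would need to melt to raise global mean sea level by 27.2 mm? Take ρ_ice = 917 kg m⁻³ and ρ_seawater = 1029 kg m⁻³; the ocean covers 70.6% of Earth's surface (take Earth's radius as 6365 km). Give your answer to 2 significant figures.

≈ 1.0×10^4 Gt

Required water volume = Δh × A = 0.0272 m × 3.59×10^14 m² = 9.776×10^12 m³.
ρ_w = 1029 kg m⁻³, so the mass of water = 9.776×10^12 m³ × 1029 kg m⁻³ = 1.006×10^16 kg = 1.0×10^4 Gt (and the same mass of ice, by conservation).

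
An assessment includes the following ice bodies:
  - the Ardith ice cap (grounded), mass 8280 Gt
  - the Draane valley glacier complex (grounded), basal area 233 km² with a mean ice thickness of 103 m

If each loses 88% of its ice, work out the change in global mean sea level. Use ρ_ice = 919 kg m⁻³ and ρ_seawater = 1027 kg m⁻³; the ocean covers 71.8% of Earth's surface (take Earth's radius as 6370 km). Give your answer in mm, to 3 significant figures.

Ardith: 0.88 × 8280 Gt = 7.286×10^15 kg; dividing by ρ_w = 1027 kg m⁻³ gives 7.095×10^12 m³ of water.
Draane: ice volume = 233 km² × 103 m = 24.00 km³; 0.88 × 24.00 × (919/1027) = 18.90 km³ of water.
Total added water ≈ 7.114×10^12 m³ over 3.66×10^14 m² → Δh = 0.0194 m = 19.4 mm.

≈ 19.4 mm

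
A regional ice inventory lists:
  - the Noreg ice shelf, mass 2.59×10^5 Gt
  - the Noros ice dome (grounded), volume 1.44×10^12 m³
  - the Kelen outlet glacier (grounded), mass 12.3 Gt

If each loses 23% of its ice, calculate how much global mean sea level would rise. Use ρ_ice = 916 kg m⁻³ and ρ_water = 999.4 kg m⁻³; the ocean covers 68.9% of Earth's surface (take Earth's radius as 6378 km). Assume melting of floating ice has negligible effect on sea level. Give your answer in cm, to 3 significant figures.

≈ 0.0870 cm

The Noreg ice shelf is floating and already displaces its own weight of water, so its melt adds essentially nothing to sea level.
Noros: 0.23 × 1.44×10^12 m³ × (916/999.4) = 3.036×10^11 m³ of water.
Kelen: 0.23 × 12.3 Gt = 2.829×10^12 kg; dividing by ρ_w = 999.4 kg m⁻³ gives 2.831×10^9 m³ of water.
Total added water ≈ 3.064×10^11 m³ over 3.52×10^14 m² → Δh = 8.70×10^-4 m = 0.0870 cm.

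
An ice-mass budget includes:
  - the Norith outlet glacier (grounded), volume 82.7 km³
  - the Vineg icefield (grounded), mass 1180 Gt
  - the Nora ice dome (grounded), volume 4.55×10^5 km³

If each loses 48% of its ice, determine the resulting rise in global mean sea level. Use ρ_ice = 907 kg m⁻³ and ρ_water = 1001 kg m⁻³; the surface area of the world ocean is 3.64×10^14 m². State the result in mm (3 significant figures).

≈ 545 mm

Norith: 0.48 × 82.7 km³ × (907/1001) = 35.97 km³ of water.
Vineg: 0.48 × 1180 Gt = 5.664×10^14 kg; dividing by ρ_w = 1001 kg m⁻³ gives 5.658×10^11 m³ of water.
Nora: 0.48 × 4.55×10^5 km³ × (907/1001) = 1.979×10^5 km³ of water.
Total added water ≈ 1.985×10^14 m³ over 3.64×10^14 m² → Δh = 0.545 m = 545 mm.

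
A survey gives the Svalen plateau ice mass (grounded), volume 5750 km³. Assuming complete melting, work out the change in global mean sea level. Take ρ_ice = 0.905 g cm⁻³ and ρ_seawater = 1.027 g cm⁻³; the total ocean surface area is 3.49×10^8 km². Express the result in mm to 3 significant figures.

Svalen: 5750 km³ × (905/1027) = 5067 km³ of water.
Spread over 3.49×10^14 m² of ocean, Δh = 5.067×10^12 / 3.49×10^14 = 0.0145 m = 14.5 mm.

≈ 14.5 mm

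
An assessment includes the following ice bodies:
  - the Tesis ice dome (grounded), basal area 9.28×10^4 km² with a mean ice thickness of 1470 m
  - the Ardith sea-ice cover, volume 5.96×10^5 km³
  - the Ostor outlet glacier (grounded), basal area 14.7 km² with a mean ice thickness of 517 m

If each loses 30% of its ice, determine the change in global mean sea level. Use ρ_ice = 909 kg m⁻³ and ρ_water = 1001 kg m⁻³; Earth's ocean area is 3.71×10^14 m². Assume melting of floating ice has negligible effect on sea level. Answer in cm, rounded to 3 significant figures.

Tesis: ice volume = 9.28×10^4 km² × 1470 m = 1.364×10^5 km³; 0.3 × 1.364×10^5 × (909/1001) = 3.716×10^4 km³ of water.
The Ardith sea-ice cover is floating and already displaces its own weight of water, so its melt adds essentially nothing to sea level.
Ostor: ice volume = 14.7 km² × 517 m = 7.600 km³; 0.3 × 7.600 × (909/1001) = 2.070 km³ of water.
Total added water ≈ 3.717×10^13 m³ over 3.71×10^14 m² → Δh = 0.100 m = 10.0 cm.

≈ 10.0 cm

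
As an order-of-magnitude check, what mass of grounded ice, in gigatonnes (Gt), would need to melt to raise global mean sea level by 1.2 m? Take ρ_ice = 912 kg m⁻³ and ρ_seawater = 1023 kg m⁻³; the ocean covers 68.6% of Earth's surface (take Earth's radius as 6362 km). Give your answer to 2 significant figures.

Required water volume = Δh × A = 1.2 m × 3.49×10^14 m² = 4.187×10^14 m³.
ρ_w = 1023 kg m⁻³, so the mass of water = 4.187×10^14 m³ × 1023 kg m⁻³ = 4.283×10^17 kg = 4.3×10^5 Gt (and the same mass of ice, by conservation).

≈ 4.3×10^5 Gt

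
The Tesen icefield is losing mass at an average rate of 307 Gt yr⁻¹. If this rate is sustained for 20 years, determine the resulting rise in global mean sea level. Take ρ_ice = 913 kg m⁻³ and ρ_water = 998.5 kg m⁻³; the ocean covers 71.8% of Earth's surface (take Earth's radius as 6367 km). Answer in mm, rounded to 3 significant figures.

Total mass lost = 307 Gt/yr × 20 yr = 6140 Gt = 6.140×10^15 kg.
ρ_w = 998.5 kg m⁻³, so water volume = 6.140×10^15 / 998.5 = 6.149×10^12 m³.
Δh = 6.149×10^12 / 3.66×10^14 = 0.0168 m = 16.8 mm.

≈ 16.8 mm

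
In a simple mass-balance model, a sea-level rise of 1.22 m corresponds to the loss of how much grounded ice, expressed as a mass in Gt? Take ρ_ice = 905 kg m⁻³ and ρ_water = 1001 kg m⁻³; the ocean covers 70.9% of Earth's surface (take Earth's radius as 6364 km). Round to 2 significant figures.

≈ 4.4×10^5 Gt

Required water volume = Δh × A = 1.22 m × 3.61×10^14 m² = 4.402×10^14 m³.
ρ_w = 1001 kg m⁻³, so the mass of water = 4.402×10^14 m³ × 1001 kg m⁻³ = 4.407×10^17 kg = 4.4×10^5 Gt (and the same mass of ice, by conservation).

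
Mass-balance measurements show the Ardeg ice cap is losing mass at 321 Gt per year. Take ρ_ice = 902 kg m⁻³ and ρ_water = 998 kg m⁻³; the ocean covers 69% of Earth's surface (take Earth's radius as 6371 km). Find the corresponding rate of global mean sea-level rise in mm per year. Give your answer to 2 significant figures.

≈ 0.91 mm/yr

ρ_w = 998 kg m⁻³. Annual water volume added = 321 Gt / ρ_w = 3.210×10^14 kg / 998 kg m⁻³ = 3.216×10^11 m³.
Δh per year = 3.216×10^11 / 3.52×10^14 = 9.14×10^-4 m = 0.91 mm.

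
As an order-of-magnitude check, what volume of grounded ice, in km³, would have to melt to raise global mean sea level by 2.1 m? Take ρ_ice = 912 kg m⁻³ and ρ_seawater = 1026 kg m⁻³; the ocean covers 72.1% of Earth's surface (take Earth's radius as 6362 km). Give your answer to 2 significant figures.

Required water volume = Δh × A = 2.1 m × 3.67×10^14 m² = 7.701×10^14 m³ = 7.701×10^5 km³.
Ice volume = water volume × ρ_w/ρ_ice = 7.701×10^5 × 1026/912 = 8.7×10^5 km³.

≈ 8.7×10^5 km³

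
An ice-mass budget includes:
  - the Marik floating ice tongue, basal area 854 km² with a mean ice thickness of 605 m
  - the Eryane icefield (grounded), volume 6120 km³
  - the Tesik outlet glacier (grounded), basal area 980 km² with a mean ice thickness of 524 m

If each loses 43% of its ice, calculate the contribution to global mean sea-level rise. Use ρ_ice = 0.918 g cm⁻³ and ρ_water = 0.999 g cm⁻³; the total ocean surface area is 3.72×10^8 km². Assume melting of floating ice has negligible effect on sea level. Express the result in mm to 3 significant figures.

The Marik floating ice tongue is floating and already displaces its own weight of water, so its melt adds essentially nothing to sea level.
Eryane: 0.43 × 6120 km³ × (918/999) = 2418 km³ of water.
Tesik: ice volume = 980 km² × 524 m = 513.5 km³; 0.43 × 513.5 × (918/999) = 202.9 km³ of water.
Total added water ≈ 2.621×10^12 m³ over 3.72×10^14 m² → Δh = 7.05×10^-3 m = 7.05 mm.

≈ 7.05 mm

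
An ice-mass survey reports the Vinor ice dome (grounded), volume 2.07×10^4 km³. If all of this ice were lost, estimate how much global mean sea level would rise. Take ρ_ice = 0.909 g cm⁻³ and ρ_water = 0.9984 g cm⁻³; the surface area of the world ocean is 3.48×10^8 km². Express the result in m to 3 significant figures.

Vinor: 2.07×10^4 km³ × (909/998.4) = 1.885×10^4 km³ of water.
Spread over 3.48×10^14 m² of ocean, Δh = 1.885×10^13 / 3.48×10^14 = 0.0542 m.

≈ 0.0542 m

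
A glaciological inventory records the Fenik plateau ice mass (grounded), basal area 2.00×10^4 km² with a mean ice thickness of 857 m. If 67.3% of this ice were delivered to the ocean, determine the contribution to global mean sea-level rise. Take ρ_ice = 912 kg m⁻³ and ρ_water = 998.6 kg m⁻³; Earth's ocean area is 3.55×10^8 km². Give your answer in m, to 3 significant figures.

≈ 0.0297 m

Fenik: ice volume = 2.00×10^4 km² × 857 m = 1.714×10^4 km³; 0.673 × 1.714×10^4 × (912/998.6) = 1.053×10^4 km³ of water.
Spread over 3.55×10^14 m² of ocean, Δh = 1.053×10^13 / 3.55×10^14 = 0.0297 m.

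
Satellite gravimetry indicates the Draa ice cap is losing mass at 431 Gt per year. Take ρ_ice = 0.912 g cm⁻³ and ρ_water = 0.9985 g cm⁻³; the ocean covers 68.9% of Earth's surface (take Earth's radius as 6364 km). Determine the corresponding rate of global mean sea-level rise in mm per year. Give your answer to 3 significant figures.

≈ 1.23 mm/yr

ρ_w = 0.9985 g cm⁻³ = 998.5 kg m⁻³. Annual water volume added = 431 Gt / ρ_w = 4.310×10^14 kg / 998.5 kg m⁻³ = 4.316×10^11 m³.
Δh per year = 4.316×10^11 / 3.51×10^14 = 1.23×10^-3 m = 1.23 mm.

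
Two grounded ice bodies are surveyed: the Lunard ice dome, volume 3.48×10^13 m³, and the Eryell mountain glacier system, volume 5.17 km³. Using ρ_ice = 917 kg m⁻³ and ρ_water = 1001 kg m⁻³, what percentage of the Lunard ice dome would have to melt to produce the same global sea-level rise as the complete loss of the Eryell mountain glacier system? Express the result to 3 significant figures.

Equal sea-level rise means equal mass of meltwater, i.e. equal mass of ice lost.
Ice mass of Eryell: 4.741×10^12 kg; ice mass of Lunard: 3.191×10^16 kg.
Fraction required = 4.741×10^12 / 3.191×10^16 = 1.49×10^-4 → 0.0149 %.

≈ 0.0149 %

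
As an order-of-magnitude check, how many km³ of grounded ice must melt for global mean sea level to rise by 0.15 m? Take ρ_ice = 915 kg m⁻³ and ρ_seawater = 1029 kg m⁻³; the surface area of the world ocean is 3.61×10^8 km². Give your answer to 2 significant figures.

≈ 6.1×10^4 km³

Required water volume = Δh × A = 0.15 m × 3.61×10^14 m² = 5.415×10^13 m³ = 5.415×10^4 km³.
Ice volume = water volume × ρ_w/ρ_ice = 5.415×10^4 × 1029/915 = 6.1×10^4 km³.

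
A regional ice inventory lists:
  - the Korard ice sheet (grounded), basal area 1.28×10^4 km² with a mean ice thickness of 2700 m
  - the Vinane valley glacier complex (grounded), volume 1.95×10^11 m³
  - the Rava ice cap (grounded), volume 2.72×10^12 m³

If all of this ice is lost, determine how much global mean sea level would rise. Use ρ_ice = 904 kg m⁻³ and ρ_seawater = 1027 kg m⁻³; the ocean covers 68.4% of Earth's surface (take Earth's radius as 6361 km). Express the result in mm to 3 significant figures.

Korard: ice volume = 1.28×10^4 km² × 2700 m = 3.456×10^4 km³; 3.456×10^4 × (904/1027) = 3.042×10^4 km³ of water.
Vinane: 1.95×10^11 m³ × (904/1027) = 1.716×10^11 m³ of water.
Rava: 2.72×10^12 m³ × (904/1027) = 2.394×10^12 m³ of water.
Total added water ≈ 3.299×10^13 m³ over 3.48×10^14 m² → Δh = 0.0948 m = 94.8 mm.

≈ 94.8 mm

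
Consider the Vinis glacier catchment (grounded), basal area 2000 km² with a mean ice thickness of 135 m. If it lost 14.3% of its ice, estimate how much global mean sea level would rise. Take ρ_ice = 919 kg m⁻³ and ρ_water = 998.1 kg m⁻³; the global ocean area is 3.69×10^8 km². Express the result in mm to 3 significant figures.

Vinis: ice volume = 2000 km² × 135 m = 270.0 km³; 0.143 × 270.0 × (919/998.1) = 35.55 km³ of water.
Spread over 3.69×10^14 m² of ocean, Δh = 3.555×10^10 / 3.69×10^14 = 9.63×10^-5 m = 0.0963 mm.

≈ 0.0963 mm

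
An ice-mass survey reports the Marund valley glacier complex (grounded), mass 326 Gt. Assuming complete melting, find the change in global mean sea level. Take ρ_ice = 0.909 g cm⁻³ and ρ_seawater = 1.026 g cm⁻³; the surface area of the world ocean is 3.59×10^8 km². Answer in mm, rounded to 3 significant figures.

≈ 0.885 mm

Marund: 326 Gt = 3.260×10^14 kg; dividing by ρ_w = 1.026 g cm⁻³ = 1026 kg m⁻³ gives 3.177×10^11 m³ of water.
Spread over 3.59×10^14 m² of ocean, Δh = 3.177×10^11 / 3.59×10^14 = 8.85×10^-4 m = 0.885 mm.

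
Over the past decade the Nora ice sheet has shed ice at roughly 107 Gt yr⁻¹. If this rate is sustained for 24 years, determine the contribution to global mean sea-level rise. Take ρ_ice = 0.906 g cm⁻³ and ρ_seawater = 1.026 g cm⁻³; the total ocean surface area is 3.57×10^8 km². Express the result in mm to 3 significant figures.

Total mass lost = 107 Gt/yr × 24 yr = 2568 Gt = 2.568×10^15 kg.
ρ_w = 1.026 g cm⁻³ = 1026 kg m⁻³, so water volume = 2.568×10^15 / 1026 = 2.503×10^12 m³.
Δh = 2.503×10^12 / 3.57×10^14 = 7.01×10^-3 m = 7.01 mm.

≈ 7.01 mm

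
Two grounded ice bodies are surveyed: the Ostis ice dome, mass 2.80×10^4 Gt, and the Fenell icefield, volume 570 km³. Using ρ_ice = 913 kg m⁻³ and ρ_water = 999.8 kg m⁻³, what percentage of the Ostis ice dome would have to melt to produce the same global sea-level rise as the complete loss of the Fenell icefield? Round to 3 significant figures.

≈ 1.86 %

Equal sea-level rise means equal mass of meltwater, i.e. equal mass of ice lost.
Ice mass of Fenell: 5.204×10^14 kg; ice mass of Ostis: 2.800×10^16 kg.
Fraction required = 5.204×10^14 / 2.800×10^16 = 0.0186 → 1.86 %.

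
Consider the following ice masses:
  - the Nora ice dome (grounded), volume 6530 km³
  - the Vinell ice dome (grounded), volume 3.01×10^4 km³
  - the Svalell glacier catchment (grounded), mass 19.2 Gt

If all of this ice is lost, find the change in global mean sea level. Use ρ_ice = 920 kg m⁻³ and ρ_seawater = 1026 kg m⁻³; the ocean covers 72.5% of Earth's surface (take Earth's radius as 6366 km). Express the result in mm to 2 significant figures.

≈ 89 mm

Nora: 6530 km³ × (920/1026) = 5855 km³ of water.
Vinell: 3.01×10^4 km³ × (920/1026) = 2.699×10^4 km³ of water.
Svalell: 19.2 Gt = 1.920×10^13 kg; dividing by ρ_w = 1026 kg m⁻³ gives 1.871×10^10 m³ of water.
Total added water ≈ 3.286×10^13 m³ over 3.69×10^14 m² → Δh = 0.0890 m = 89 mm.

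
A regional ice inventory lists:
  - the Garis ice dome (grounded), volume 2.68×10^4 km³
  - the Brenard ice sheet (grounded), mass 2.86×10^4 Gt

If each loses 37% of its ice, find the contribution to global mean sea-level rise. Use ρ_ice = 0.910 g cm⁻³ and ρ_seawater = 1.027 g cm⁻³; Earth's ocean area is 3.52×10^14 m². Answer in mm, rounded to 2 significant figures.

Garis: 0.37 × 2.68×10^4 km³ × (910/1027) = 8786 km³ of water.
Brenard: 0.37 × 2.86×10^4 Gt = 1.058×10^16 kg; dividing by ρ_w = 1.027 g cm⁻³ = 1027 kg m⁻³ gives 1.030×10^13 m³ of water.
Total added water ≈ 1.909×10^13 m³ over 3.52×10^14 m² → Δh = 0.0542 m = 54 mm.

≈ 54 mm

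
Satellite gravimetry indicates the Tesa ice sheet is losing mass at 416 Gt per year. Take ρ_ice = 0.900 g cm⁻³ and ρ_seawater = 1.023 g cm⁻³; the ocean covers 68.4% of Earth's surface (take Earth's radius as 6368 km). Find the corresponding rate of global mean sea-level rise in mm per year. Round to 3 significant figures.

≈ 1.17 mm/yr

ρ_w = 1.023 g cm⁻³ = 1023 kg m⁻³. Annual water volume added = 416 Gt / ρ_w = 4.160×10^14 kg / 1023 kg m⁻³ = 4.066×10^11 m³.
Δh per year = 4.066×10^11 / 3.49×10^14 = 1.17×10^-3 m = 1.17 mm.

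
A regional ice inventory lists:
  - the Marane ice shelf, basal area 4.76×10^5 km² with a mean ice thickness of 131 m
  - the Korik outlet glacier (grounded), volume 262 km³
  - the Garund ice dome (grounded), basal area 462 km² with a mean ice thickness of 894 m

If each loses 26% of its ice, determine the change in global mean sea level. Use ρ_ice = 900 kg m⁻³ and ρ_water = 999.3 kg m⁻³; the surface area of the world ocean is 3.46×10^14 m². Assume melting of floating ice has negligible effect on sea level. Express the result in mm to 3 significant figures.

The Marane ice shelf is floating and already displaces its own weight of water, so its melt adds essentially nothing to sea level.
Korik: 0.26 × 262 km³ × (900/999.3) = 61.35 km³ of water.
Garund: ice volume = 462 km² × 894 m = 413.0 km³; 0.26 × 413.0 × (900/999.3) = 96.72 km³ of water.
Total added water ≈ 1.581×10^11 m³ over 3.46×10^14 m² → Δh = 4.57×10^-4 m = 0.457 mm.

≈ 0.457 mm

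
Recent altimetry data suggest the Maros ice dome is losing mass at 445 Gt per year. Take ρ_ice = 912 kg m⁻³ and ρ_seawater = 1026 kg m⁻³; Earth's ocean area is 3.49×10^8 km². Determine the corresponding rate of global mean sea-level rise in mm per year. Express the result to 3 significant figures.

≈ 1.24 mm/yr

ρ_w = 1026 kg m⁻³. Annual water volume added = 445 Gt / ρ_w = 4.450×10^14 kg / 1026 kg m⁻³ = 4.337×10^11 m³.
Δh per year = 4.337×10^11 / 3.49×10^14 = 1.24×10^-3 m = 1.24 mm.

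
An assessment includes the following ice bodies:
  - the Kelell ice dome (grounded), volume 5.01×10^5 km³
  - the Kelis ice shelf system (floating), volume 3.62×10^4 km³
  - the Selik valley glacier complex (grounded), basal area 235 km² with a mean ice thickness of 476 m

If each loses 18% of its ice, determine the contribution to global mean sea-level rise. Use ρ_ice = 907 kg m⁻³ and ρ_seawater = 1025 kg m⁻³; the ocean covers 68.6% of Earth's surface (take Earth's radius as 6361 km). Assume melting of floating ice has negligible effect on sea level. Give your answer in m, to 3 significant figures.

Kelell: 0.18 × 5.01×10^5 km³ × (907/1025) = 7.980×10^4 km³ of water.
The Kelis ice shelf system is floating and already displaces its own weight of water, so its melt adds essentially nothing to sea level.
Selik: ice volume = 235 km² × 476 m = 111.9 km³; 0.18 × 111.9 × (907/1025) = 17.82 km³ of water.
Total added water ≈ 7.982×10^13 m³ over 3.49×10^14 m² → Δh = 0.229 m.

≈ 0.229 m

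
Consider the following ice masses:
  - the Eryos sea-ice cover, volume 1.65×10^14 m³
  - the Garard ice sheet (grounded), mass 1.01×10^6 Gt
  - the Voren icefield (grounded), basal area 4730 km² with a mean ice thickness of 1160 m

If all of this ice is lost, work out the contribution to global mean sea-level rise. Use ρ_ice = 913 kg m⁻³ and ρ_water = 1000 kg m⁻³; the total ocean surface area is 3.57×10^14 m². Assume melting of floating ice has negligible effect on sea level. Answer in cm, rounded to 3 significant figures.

The Eryos sea-ice cover is floating and already displaces its own weight of water, so its melt adds essentially nothing to sea level.
Garard: 1.01×10^6 Gt = 1.010×10^18 kg; dividing by ρ_w = 1000 kg m⁻³ gives 1.010×10^15 m³ of water.
Voren: ice volume = 4730 km² × 1160 m = 5487 km³; 5487 × (913/1000) = 5009 km³ of water.
Total added water ≈ 1.015×10^15 m³ over 3.57×10^14 m² → Δh = 2.84 m = 284 cm.

≈ 284 cm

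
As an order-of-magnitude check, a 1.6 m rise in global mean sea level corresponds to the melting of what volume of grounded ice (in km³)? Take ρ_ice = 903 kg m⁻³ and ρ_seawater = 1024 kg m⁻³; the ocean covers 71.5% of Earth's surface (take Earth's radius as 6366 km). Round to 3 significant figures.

Required water volume = Δh × A = 1.6 m × 3.64×10^14 m² = 5.826×10^14 m³ = 5.826×10^5 km³.
Ice volume = water volume × ρ_w/ρ_ice = 5.826×10^5 × 1024/903 = 6.61×10^5 km³.

≈ 6.61×10^5 km³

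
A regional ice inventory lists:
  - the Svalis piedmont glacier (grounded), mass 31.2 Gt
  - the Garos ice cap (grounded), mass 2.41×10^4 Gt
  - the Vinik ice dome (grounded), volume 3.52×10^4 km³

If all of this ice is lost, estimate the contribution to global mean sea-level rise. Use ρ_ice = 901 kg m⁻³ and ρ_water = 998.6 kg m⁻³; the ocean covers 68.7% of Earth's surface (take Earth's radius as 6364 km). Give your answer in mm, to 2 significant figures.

≈ 160 mm

Svalis: 31.2 Gt = 3.120×10^13 kg; dividing by ρ_w = 998.6 kg m⁻³ gives 3.124×10^10 m³ of water.
Garos: 2.41×10^4 Gt = 2.410×10^16 kg; dividing by ρ_w = 998.6 kg m⁻³ gives 2.413×10^13 m³ of water.
Vinik: 3.52×10^4 km³ × (901/998.6) = 3.176×10^4 km³ of water.
Total added water ≈ 5.592×10^13 m³ over 3.50×10^14 m² → Δh = 0.160 m = 160 mm.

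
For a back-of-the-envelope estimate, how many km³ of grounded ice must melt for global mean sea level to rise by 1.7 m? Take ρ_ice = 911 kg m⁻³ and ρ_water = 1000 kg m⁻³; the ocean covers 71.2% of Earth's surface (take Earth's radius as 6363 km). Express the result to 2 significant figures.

≈ 6.8×10^5 km³

Required water volume = Δh × A = 1.7 m × 3.62×10^14 m² = 6.158×10^14 m³ = 6.158×10^5 km³.
Ice volume = water volume × ρ_w/ρ_ice = 6.158×10^5 × 1000/911 = 6.8×10^5 km³.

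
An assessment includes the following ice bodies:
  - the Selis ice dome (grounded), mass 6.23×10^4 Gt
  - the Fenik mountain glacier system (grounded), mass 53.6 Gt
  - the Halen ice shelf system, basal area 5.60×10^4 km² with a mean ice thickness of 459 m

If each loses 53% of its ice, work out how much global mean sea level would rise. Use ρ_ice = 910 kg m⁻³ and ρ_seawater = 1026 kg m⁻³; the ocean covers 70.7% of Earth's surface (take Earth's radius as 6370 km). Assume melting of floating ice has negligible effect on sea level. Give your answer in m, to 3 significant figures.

Selis: 0.53 × 6.23×10^4 Gt = 3.302×10^16 kg; dividing by ρ_w = 1026 kg m⁻³ gives 3.218×10^13 m³ of water.
Fenik: 0.53 × 53.6 Gt = 2.841×10^13 kg; dividing by ρ_w = 1026 kg m⁻³ gives 2.769×10^10 m³ of water.
The Halen ice shelf system is floating and already displaces its own weight of water, so its melt adds essentially nothing to sea level.
Total added water ≈ 3.221×10^13 m³ over 3.61×10^14 m² → Δh = 0.0893 m.

≈ 0.0893 m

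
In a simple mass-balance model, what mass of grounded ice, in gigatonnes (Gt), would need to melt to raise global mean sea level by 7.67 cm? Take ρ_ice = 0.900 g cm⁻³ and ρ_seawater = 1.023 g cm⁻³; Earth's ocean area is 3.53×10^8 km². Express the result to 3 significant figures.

Required water volume = Δh × A = 0.0767 m × 3.53×10^14 m² = 2.708×10^13 m³.
ρ_w = 1.023 g cm⁻³ = 1023 kg m⁻³, so the mass of water = 2.708×10^13 m³ × 1023 kg m⁻³ = 2.770×10^16 kg = 2.77×10^4 Gt (and the same mass of ice, by conservation).

≈ 2.77×10^4 Gt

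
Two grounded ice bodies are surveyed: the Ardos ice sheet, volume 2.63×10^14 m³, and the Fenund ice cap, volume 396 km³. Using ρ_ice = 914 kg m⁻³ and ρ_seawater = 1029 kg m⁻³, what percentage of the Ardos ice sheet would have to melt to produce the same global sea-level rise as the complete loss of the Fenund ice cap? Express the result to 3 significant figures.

Equal sea-level rise means equal mass of meltwater, i.e. equal mass of ice lost.
Ice mass of Fenund: 3.619×10^14 kg; ice mass of Ardos: 2.404×10^17 kg.
Fraction required = 3.619×10^14 / 2.404×10^17 = 1.51×10^-3 → 0.151 %.

≈ 0.151 %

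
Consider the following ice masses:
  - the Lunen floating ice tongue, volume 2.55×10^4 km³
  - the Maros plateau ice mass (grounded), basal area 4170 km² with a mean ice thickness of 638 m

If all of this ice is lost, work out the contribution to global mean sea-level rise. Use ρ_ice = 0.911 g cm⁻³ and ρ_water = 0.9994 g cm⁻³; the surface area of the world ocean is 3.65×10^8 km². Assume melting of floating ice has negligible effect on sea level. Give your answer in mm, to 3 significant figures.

The Lunen floating ice tongue is floating and already displaces its own weight of water, so its melt adds essentially nothing to sea level.
Maros: ice volume = 4170 km² × 638 m = 2660 km³; 2660 × (911/999.4) = 2425 km³ of water.
Total added water ≈ 2.425×10^12 m³ over 3.65×10^14 m² → Δh = 6.64×10^-3 m = 6.64 mm.

≈ 6.64 mm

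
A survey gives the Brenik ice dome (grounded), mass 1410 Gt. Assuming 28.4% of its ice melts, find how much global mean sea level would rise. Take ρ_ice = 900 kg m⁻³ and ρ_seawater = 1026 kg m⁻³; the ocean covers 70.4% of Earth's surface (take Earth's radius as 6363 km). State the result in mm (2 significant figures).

Brenik: 0.284 × 1410 Gt = 4.004×10^14 kg; dividing by ρ_w = 1026 kg m⁻³ gives 3.903×10^11 m³ of water.
Spread over 3.58×10^14 m² of ocean, Δh = 3.903×10^11 / 3.58×10^14 = 1.09×10^-3 m = 1.1 mm.

≈ 1.1 mm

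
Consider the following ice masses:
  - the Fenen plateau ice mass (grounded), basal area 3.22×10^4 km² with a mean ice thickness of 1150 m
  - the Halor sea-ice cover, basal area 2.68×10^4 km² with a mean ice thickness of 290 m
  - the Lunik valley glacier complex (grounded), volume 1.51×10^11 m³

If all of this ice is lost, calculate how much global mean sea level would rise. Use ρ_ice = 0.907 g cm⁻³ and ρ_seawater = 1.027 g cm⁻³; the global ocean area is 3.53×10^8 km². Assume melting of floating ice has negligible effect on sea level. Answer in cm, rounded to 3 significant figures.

Fenen: ice volume = 3.22×10^4 km² × 1150 m = 3.703×10^4 km³; 3.703×10^4 × (907/1027) = 3.270×10^4 km³ of water.
The Halor sea-ice cover is floating and already displaces its own weight of water, so its melt adds essentially nothing to sea level.
Lunik: 1.51×10^11 m³ × (907/1027) = 1.334×10^11 m³ of water.
Total added water ≈ 3.284×10^13 m³ over 3.53×10^14 m² → Δh = 0.0930 m = 9.30 cm.

≈ 9.30 cm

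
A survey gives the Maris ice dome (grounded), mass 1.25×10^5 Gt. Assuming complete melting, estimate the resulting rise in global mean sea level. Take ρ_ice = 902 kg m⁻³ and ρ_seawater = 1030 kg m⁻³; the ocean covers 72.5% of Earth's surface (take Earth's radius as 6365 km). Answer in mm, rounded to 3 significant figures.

≈ 329 mm

Maris: 1.25×10^5 Gt = 1.250×10^17 kg; dividing by ρ_w = 1030 kg m⁻³ gives 1.214×10^14 m³ of water.
Spread over 3.69×10^14 m² of ocean, Δh = 1.214×10^14 / 3.69×10^14 = 0.329 m = 329 mm.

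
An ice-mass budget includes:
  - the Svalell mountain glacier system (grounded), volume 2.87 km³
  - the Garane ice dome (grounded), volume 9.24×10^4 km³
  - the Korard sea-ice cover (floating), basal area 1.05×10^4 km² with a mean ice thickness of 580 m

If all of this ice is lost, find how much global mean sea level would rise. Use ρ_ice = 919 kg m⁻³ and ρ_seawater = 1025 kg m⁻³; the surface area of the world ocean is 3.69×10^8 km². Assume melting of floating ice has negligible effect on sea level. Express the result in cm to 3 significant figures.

≈ 22.5 cm

Svalell: 2.87 km³ × (919/1025) = 2.573 km³ of water.
Garane: 9.24×10^4 km³ × (919/1025) = 8.284×10^4 km³ of water.
The Korard sea-ice cover is floating and already displaces its own weight of water, so its melt adds essentially nothing to sea level.
Total added water ≈ 8.285×10^13 m³ over 3.69×10^14 m² → Δh = 0.225 m = 22.5 cm.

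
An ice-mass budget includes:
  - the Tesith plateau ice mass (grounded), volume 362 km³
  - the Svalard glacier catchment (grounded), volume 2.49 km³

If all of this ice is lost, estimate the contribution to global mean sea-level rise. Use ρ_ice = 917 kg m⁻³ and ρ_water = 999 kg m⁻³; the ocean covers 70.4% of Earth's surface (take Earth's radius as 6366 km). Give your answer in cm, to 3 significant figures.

Tesith: 362 km³ × (917/999) = 332.3 km³ of water.
Svalard: 2.49 km³ × (917/999) = 2.286 km³ of water.
Total added water ≈ 3.346×10^11 m³ over 3.59×10^14 m² → Δh = 9.33×10^-4 m = 0.0933 cm.

≈ 0.0933 cm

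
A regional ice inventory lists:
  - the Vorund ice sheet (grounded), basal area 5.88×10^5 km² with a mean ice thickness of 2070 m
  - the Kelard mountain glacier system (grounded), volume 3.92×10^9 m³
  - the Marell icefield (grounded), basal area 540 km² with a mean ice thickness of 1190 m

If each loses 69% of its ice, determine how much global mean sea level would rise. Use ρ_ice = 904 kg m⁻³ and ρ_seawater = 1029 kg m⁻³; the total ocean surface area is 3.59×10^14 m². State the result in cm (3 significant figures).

≈ 206 cm

Vorund: ice volume = 5.88×10^5 km² × 2070 m = 1.217×10^6 km³; 0.69 × 1.217×10^6 × (904/1029) = 7.378×10^5 km³ of water.
Kelard: 0.69 × 3.92×10^9 m³ × (904/1029) = 2.376×10^9 m³ of water.
Marell: ice volume = 540 km² × 1190 m = 642.6 km³; 0.69 × 642.6 × (904/1029) = 389.5 km³ of water.
Total added water ≈ 7.382×10^14 m³ over 3.59×10^14 m² → Δh = 2.06 m = 206 cm.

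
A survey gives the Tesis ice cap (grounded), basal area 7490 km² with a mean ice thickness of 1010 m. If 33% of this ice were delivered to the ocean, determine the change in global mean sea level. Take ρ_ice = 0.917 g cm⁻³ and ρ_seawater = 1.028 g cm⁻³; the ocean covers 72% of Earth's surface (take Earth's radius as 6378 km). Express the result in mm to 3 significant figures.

≈ 6.05 mm

Tesis: ice volume = 7490 km² × 1010 m = 7565 km³; 0.33 × 7565 × (917/1028) = 2227 km³ of water.
Spread over 3.68×10^14 m² of ocean, Δh = 2.227×10^12 / 3.68×10^14 = 6.05×10^-3 m = 6.05 mm.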